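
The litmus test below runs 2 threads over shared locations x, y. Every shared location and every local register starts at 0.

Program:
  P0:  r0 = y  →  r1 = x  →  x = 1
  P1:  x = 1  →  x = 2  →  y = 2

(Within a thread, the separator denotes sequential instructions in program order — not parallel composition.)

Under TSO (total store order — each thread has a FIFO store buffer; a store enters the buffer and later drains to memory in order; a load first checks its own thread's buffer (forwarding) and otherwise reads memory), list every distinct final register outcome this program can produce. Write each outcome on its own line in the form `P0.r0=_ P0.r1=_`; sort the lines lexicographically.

outcome vector order: (P0.r0,P0.r1)
|TSO outcomes| = 4

P0.r0=0 P0.r1=0
P0.r0=0 P0.r1=1
P0.r0=0 P0.r1=2
P0.r0=2 P0.r1=2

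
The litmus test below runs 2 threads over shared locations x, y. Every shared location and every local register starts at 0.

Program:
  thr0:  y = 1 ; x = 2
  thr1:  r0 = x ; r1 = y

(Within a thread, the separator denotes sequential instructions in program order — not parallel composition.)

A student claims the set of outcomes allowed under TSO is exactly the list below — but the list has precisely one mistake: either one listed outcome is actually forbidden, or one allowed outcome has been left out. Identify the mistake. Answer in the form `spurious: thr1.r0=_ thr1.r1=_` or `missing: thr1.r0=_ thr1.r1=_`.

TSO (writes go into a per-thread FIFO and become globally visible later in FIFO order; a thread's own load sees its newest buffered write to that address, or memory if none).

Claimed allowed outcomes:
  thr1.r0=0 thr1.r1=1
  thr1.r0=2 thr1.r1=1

missing: thr1.r0=0 thr1.r1=0

outcome vector order: (thr1.r0,thr1.r1)
TSO: 3 outcomes — {(0,0) (0,1) (2,1)}
TSO∖claimed = {(0,0)}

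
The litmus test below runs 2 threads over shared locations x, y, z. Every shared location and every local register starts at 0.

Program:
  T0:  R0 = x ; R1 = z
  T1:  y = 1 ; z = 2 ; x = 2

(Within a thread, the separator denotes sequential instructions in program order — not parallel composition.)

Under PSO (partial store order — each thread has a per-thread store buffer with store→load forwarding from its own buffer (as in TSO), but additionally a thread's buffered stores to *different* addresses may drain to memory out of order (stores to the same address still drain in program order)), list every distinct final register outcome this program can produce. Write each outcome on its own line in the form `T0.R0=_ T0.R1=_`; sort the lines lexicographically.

T0.R0=0 T0.R1=0
T0.R0=0 T0.R1=2
T0.R0=2 T0.R1=0
T0.R0=2 T0.R1=2

outcome vector order: (T0.R0,T0.R1)
|PSO outcomes| = 4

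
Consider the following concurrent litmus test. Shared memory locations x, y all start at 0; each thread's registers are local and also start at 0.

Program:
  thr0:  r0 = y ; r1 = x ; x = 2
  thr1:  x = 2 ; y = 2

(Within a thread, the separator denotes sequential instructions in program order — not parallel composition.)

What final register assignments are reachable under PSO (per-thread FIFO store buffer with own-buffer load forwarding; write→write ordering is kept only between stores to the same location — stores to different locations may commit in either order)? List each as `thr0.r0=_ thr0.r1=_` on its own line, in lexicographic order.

outcome vector order: (thr0.r0,thr0.r1)
|PSO outcomes| = 4

thr0.r0=0 thr0.r1=0
thr0.r0=0 thr0.r1=2
thr0.r0=2 thr0.r1=0
thr0.r0=2 thr0.r1=2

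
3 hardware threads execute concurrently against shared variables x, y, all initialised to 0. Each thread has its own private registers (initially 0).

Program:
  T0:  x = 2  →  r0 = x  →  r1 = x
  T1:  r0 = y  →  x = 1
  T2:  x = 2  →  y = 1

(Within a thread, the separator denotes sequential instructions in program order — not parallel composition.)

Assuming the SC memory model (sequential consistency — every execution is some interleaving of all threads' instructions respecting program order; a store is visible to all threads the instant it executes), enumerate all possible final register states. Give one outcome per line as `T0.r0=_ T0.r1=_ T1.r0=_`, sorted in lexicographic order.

T0.r0=1 T0.r1=1 T1.r0=0
T0.r0=1 T0.r1=1 T1.r0=1
T0.r0=1 T0.r1=2 T1.r0=0
T0.r0=2 T0.r1=1 T1.r0=0
T0.r0=2 T0.r1=1 T1.r0=1
T0.r0=2 T0.r1=2 T1.r0=0
T0.r0=2 T0.r1=2 T1.r0=1

outcome vector order: (T0.r0,T0.r1,T1.r0)
|SC outcomes| = 7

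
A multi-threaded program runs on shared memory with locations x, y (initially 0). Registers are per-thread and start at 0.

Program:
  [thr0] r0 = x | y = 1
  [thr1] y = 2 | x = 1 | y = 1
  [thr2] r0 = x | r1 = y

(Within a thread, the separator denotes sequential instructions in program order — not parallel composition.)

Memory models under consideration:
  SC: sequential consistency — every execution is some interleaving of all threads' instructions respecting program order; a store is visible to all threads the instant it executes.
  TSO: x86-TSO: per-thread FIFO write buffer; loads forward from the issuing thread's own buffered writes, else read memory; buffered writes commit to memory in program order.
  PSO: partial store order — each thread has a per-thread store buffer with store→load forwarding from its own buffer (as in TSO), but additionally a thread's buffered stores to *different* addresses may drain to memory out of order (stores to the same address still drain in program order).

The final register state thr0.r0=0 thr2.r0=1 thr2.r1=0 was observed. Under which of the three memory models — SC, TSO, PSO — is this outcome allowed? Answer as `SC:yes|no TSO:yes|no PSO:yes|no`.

SC:no TSO:no PSO:yes

outcome vector order: (thr0.r0,thr2.r0,thr2.r1)
[SC] allowed = {<0 0 0>, <0 0 1>, <0 0 2>, <0 1 1>, <0 1 2>, <1 0 0>, <1 0 1>, <1 0 2>, <1 1 1>, <1 1 2>}
[TSO] allowed = {<0 0 0>, <0 0 1>, <0 0 2>, <0 1 1>, <0 1 2>, <1 0 0>, <1 0 1>, <1 0 2>, <1 1 1>, <1 1 2>}
[PSO] allowed = {<0 0 0>, <0 0 1>, <0 0 2>, <0 1 0>, <0 1 1>, <0 1 2>, <1 0 0>, <1 0 1>, <1 0 2>, <1 1 0>, <1 1 1>, <1 1 2>}
target <0 1 0> ∈ {PSO}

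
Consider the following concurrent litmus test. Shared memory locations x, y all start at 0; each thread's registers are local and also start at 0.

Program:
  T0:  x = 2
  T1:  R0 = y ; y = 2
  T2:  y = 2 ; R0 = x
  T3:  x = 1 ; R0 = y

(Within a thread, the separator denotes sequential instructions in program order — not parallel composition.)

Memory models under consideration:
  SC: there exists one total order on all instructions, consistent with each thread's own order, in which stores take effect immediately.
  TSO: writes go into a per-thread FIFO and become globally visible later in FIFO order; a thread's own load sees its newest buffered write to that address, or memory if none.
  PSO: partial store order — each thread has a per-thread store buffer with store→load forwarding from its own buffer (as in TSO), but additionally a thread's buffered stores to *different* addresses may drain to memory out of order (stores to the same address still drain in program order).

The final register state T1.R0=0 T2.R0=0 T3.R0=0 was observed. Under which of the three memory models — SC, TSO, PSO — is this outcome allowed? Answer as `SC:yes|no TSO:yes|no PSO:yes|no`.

outcome vector order: (T1.R0,T2.R0,T3.R0)
SC: 10 outcomes — {<0 0 2>; <0 1 0>; <0 1 2>; <0 2 0>; <0 2 2>; <2 0 2>; <2 1 0>; <2 1 2>; <2 2 0>; <2 2 2>}
TSO: 12 outcomes — {<0 0 0>; <0 0 2>; <0 1 0>; <0 1 2>; <0 2 0>; <0 2 2>; <2 0 0>; <2 0 2>; <2 1 0>; <2 1 2>; <2 2 0>; <2 2 2>}
PSO: 12 outcomes — {<0 0 0>; <0 0 2>; <0 1 0>; <0 1 2>; <0 2 0>; <0 2 2>; <2 0 0>; <2 0 2>; <2 1 0>; <2 1 2>; <2 2 0>; <2 2 2>}
target <0 0 0> ∈ {TSO,PSO}

SC:no TSO:yes PSO:yes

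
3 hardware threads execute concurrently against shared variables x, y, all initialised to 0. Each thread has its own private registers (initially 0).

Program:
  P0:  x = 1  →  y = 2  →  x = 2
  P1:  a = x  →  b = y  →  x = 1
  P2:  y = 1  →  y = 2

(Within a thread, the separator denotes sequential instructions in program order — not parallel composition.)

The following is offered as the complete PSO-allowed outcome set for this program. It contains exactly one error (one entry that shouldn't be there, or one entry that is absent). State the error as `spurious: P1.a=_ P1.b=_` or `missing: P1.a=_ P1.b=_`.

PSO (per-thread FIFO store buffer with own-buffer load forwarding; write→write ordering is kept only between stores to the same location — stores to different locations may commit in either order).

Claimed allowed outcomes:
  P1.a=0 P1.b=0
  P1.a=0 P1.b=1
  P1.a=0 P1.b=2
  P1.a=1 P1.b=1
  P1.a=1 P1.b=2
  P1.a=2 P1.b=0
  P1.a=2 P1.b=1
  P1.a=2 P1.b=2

missing: P1.a=1 P1.b=0

outcome vector order: (P1.a,P1.b)
[PSO] allowed = {0/0, 0/1, 0/2, 1/0, 1/1, 1/2, 2/0, 2/1, 2/2}
PSO∖claimed = {1/0}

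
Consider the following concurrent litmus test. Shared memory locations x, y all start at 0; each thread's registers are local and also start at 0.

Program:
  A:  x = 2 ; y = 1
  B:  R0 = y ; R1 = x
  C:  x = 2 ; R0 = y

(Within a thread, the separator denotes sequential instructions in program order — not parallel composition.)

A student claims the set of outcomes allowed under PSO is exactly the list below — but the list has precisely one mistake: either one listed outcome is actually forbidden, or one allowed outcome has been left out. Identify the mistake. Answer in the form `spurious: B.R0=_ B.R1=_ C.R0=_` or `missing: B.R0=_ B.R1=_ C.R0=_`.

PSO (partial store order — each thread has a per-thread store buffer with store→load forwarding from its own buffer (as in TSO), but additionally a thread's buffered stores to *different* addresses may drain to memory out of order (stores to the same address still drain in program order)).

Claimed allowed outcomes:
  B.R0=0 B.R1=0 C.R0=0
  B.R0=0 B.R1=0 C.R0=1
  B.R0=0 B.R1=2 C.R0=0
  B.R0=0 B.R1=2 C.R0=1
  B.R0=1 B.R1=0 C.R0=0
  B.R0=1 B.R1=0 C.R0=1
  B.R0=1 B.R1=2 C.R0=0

outcome vector order: (B.R0,B.R1,C.R0)
[PSO] allowed = {0/0/0; 0/0/1; 0/2/0; 0/2/1; 1/0/0; 1/0/1; 1/2/0; 1/2/1}
PSO∖claimed = {1/2/1}

missing: B.R0=1 B.R1=2 C.R0=1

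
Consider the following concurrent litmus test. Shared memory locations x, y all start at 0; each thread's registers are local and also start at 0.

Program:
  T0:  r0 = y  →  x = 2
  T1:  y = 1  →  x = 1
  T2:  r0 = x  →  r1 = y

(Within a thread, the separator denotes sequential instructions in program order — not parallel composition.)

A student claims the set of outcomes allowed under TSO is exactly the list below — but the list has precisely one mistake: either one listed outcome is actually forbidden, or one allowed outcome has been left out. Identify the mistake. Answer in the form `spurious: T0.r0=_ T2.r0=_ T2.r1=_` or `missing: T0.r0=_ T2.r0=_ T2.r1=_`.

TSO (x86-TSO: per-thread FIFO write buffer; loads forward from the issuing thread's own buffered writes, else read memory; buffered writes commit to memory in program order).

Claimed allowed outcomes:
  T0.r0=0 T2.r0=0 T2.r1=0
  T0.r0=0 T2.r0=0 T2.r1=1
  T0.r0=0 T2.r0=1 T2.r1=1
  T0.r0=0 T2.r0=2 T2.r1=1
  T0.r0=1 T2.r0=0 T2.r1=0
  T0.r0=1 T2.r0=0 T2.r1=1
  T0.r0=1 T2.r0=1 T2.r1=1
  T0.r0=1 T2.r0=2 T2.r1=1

outcome vector order: (T0.r0,T2.r0,T2.r1)
TSO (9): 000; 001; 011; 020; 021; 100; 101; 111; 121
TSO∖claimed = {020}

missing: T0.r0=0 T2.r0=2 T2.r1=0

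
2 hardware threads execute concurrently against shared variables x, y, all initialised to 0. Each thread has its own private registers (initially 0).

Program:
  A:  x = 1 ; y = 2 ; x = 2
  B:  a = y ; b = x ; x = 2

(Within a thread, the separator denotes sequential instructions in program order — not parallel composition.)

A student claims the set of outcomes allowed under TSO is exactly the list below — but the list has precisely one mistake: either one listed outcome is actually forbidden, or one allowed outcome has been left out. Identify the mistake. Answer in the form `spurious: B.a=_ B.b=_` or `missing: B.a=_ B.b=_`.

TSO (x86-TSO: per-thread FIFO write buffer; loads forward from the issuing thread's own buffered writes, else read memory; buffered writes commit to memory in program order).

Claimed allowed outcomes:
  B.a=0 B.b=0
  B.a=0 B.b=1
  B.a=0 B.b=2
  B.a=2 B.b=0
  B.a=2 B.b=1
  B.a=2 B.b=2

outcome vector order: (B.a,B.b)
[TSO] allowed = {<0 0>, <0 1>, <0 2>, <2 1>, <2 2>}
claimed∖TSO = {<2 0>}

spurious: B.a=2 B.b=0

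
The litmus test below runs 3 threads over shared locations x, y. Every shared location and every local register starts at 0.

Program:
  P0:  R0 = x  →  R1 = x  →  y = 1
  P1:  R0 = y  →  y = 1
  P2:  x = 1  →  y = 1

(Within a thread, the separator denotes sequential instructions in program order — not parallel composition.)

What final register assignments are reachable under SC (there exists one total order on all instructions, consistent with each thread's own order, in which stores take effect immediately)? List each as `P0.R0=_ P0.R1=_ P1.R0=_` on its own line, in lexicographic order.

outcome vector order: (P0.R0,P0.R1,P1.R0)
|SC outcomes| = 6

P0.R0=0 P0.R1=0 P1.R0=0
P0.R0=0 P0.R1=0 P1.R0=1
P0.R0=0 P0.R1=1 P1.R0=0
P0.R0=0 P0.R1=1 P1.R0=1
P0.R0=1 P0.R1=1 P1.R0=0
P0.R0=1 P0.R1=1 P1.R0=1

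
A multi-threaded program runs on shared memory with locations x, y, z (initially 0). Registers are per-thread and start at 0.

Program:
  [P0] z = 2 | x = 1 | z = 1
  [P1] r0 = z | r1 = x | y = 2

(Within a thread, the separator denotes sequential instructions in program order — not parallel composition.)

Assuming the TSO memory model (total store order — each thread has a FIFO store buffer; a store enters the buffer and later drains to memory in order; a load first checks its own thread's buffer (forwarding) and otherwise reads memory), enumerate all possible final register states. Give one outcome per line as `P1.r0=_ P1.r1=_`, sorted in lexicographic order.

outcome vector order: (P1.r0,P1.r1)
|TSO outcomes| = 5

P1.r0=0 P1.r1=0
P1.r0=0 P1.r1=1
P1.r0=1 P1.r1=1
P1.r0=2 P1.r1=0
P1.r0=2 P1.r1=1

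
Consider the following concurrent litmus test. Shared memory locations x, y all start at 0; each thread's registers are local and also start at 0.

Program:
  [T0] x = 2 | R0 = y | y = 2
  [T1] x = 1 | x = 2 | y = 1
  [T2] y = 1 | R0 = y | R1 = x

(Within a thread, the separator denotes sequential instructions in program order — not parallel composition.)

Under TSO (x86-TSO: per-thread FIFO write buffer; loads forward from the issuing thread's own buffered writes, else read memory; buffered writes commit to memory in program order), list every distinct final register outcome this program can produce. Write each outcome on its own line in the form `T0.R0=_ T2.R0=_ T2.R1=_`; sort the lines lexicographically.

T0.R0=0 T2.R0=1 T2.R1=0
T0.R0=0 T2.R0=1 T2.R1=1
T0.R0=0 T2.R0=1 T2.R1=2
T0.R0=0 T2.R0=2 T2.R1=1
T0.R0=0 T2.R0=2 T2.R1=2
T0.R0=1 T2.R0=1 T2.R1=0
T0.R0=1 T2.R0=1 T2.R1=1
T0.R0=1 T2.R0=1 T2.R1=2
T0.R0=1 T2.R0=2 T2.R1=1
T0.R0=1 T2.R0=2 T2.R1=2

outcome vector order: (T0.R0,T2.R0,T2.R1)
|TSO outcomes| = 10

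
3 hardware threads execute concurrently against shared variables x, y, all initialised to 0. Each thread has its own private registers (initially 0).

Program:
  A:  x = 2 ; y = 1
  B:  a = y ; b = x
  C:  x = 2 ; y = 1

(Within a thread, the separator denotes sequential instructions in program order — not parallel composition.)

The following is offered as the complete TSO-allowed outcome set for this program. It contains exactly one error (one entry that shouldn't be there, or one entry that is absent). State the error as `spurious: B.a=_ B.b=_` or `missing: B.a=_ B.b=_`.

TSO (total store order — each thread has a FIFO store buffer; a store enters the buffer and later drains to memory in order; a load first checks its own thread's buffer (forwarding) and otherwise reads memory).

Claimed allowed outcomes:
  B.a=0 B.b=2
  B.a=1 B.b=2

outcome vector order: (B.a,B.b)
[TSO] allowed = {<0 0>; <0 2>; <1 2>}
TSO∖claimed = {<0 0>}

missing: B.a=0 B.b=0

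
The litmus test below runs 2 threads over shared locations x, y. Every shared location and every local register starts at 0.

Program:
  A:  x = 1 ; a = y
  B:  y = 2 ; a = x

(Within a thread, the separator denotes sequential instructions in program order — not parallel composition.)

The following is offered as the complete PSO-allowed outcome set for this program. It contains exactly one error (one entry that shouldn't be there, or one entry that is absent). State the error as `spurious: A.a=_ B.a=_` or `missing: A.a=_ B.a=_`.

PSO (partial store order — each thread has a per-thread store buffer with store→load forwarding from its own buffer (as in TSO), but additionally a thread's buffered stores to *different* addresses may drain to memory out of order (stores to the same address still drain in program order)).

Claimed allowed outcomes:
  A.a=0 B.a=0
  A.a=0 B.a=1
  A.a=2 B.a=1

outcome vector order: (A.a,B.a)
PSO (4): (0,0), (0,1), (2,0), (2,1)
PSO∖claimed = {(2,0)}

missing: A.a=2 B.a=0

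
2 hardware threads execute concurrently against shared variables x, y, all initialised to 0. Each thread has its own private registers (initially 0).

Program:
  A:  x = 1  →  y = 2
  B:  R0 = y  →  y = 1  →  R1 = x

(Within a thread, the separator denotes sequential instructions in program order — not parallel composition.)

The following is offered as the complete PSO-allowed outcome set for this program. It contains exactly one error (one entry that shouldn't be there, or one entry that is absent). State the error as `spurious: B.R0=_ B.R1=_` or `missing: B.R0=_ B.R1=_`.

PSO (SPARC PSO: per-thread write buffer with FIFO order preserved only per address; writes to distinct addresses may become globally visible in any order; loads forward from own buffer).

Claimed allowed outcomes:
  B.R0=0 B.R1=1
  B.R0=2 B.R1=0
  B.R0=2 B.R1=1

outcome vector order: (B.R0,B.R1)
PSO (4): 00; 01; 20; 21
PSO∖claimed = {00}

missing: B.R0=0 B.R1=0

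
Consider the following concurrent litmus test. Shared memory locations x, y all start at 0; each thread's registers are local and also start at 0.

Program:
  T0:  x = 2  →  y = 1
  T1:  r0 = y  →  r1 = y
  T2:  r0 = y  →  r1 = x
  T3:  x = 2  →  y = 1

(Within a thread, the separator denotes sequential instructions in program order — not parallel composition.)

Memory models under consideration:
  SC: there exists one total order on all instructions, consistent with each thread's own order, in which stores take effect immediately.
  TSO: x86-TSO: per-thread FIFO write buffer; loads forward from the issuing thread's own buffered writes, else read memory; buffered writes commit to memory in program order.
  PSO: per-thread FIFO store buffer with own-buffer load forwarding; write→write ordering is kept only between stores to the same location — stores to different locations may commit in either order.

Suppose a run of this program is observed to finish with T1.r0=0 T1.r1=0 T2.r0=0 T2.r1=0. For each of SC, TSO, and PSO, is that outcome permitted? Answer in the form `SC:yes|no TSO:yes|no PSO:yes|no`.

outcome vector order: (T1.r0,T1.r1,T2.r0,T2.r1)
under SC → 0000, 0002, 0012, 0100, 0102, 0112, 1100, 1102, 1112
under TSO → 0000, 0002, 0012, 0100, 0102, 0112, 1100, 1102, 1112
under PSO → 0000, 0002, 0010, 0012, 0100, 0102, 0110, 0112, 1100, 1102, 1110, 1112
target 0000 ∈ {SC,TSO,PSO}

SC:yes TSO:yes PSO:yes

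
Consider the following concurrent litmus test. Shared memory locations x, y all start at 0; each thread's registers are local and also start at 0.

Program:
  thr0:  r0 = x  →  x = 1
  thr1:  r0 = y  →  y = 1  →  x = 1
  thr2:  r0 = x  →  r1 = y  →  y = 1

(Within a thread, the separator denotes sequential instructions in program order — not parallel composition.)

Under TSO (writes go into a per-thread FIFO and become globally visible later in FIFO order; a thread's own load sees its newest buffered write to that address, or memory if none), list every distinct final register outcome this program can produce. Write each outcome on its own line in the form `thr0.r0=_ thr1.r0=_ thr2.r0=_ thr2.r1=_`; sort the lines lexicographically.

outcome vector order: (thr0.r0,thr1.r0,thr2.r0,thr2.r1)
|TSO outcomes| = 10

thr0.r0=0 thr1.r0=0 thr2.r0=0 thr2.r1=0
thr0.r0=0 thr1.r0=0 thr2.r0=0 thr2.r1=1
thr0.r0=0 thr1.r0=0 thr2.r0=1 thr2.r1=0
thr0.r0=0 thr1.r0=0 thr2.r0=1 thr2.r1=1
thr0.r0=0 thr1.r0=1 thr2.r0=0 thr2.r1=0
thr0.r0=0 thr1.r0=1 thr2.r0=1 thr2.r1=0
thr0.r0=1 thr1.r0=0 thr2.r0=0 thr2.r1=0
thr0.r0=1 thr1.r0=0 thr2.r0=0 thr2.r1=1
thr0.r0=1 thr1.r0=0 thr2.r0=1 thr2.r1=1
thr0.r0=1 thr1.r0=1 thr2.r0=0 thr2.r1=0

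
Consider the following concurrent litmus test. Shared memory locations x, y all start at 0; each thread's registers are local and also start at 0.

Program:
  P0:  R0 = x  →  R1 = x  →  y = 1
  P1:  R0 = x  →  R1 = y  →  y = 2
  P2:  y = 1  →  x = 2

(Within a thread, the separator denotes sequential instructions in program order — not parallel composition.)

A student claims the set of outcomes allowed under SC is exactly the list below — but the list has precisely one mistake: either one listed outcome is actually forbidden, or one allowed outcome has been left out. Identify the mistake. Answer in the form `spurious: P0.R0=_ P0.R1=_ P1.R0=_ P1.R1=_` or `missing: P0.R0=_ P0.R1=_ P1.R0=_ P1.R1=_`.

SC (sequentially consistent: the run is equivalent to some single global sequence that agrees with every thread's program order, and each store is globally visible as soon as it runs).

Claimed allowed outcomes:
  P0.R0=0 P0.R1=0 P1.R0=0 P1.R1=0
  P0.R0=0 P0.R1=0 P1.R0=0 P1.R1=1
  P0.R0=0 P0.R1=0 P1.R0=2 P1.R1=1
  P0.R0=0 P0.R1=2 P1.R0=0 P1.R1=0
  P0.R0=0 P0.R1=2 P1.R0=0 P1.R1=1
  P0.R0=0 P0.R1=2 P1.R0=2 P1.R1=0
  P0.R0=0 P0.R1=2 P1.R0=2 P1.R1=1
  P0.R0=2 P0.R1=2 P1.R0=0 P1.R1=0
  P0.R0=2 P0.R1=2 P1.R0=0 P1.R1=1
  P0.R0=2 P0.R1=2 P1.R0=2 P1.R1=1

outcome vector order: (P0.R0,P0.R1,P1.R0,P1.R1)
under SC → 0/0/0/0, 0/0/0/1, 0/0/2/1, 0/2/0/0, 0/2/0/1, 0/2/2/1, 2/2/0/0, 2/2/0/1, 2/2/2/1
claimed∖SC = {0/2/2/0}

spurious: P0.R0=0 P0.R1=2 P1.R0=2 P1.R1=0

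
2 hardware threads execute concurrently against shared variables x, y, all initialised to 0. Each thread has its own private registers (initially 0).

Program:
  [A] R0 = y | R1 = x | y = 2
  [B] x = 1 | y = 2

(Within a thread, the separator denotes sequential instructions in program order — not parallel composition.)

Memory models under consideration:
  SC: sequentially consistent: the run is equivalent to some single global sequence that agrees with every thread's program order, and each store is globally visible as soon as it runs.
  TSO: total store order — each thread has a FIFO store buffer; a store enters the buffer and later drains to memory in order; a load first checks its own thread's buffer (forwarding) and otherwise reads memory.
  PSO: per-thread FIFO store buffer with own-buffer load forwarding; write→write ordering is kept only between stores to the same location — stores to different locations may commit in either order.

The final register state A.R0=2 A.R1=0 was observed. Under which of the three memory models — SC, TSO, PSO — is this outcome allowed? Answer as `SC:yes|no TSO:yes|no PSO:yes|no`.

outcome vector order: (A.R0,A.R1)
under SC → 00; 01; 21
under TSO → 00; 01; 21
under PSO → 00; 01; 20; 21
target 20 ∈ {PSO}

SC:no TSO:no PSO:yes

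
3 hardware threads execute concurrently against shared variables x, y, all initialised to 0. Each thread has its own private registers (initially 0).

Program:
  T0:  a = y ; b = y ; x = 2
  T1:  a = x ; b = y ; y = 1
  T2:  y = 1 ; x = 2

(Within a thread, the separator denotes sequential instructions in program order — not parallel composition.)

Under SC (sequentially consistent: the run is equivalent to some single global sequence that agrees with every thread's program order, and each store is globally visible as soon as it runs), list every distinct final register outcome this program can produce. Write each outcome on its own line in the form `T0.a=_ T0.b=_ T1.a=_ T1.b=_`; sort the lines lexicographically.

outcome vector order: (T0.a,T0.b,T1.a,T1.b)
|SC outcomes| = 10

T0.a=0 T0.b=0 T1.a=0 T1.b=0
T0.a=0 T0.b=0 T1.a=0 T1.b=1
T0.a=0 T0.b=0 T1.a=2 T1.b=0
T0.a=0 T0.b=0 T1.a=2 T1.b=1
T0.a=0 T0.b=1 T1.a=0 T1.b=0
T0.a=0 T0.b=1 T1.a=0 T1.b=1
T0.a=0 T0.b=1 T1.a=2 T1.b=1
T0.a=1 T0.b=1 T1.a=0 T1.b=0
T0.a=1 T0.b=1 T1.a=0 T1.b=1
T0.a=1 T0.b=1 T1.a=2 T1.b=1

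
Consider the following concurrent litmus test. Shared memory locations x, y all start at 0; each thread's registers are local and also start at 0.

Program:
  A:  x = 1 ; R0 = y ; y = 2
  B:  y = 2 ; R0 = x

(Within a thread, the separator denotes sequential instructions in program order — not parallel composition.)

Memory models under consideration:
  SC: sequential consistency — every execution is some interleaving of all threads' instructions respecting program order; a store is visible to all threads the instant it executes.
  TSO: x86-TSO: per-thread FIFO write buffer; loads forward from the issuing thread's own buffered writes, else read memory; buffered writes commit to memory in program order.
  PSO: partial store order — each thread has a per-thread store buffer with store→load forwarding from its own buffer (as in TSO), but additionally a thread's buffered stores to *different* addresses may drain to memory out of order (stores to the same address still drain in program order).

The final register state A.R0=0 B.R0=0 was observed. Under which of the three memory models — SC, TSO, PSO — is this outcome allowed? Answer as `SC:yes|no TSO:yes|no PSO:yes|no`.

SC:no TSO:yes PSO:yes

outcome vector order: (A.R0,B.R0)
SC (3): <0 1>, <2 0>, <2 1>
TSO (4): <0 0>, <0 1>, <2 0>, <2 1>
PSO (4): <0 0>, <0 1>, <2 0>, <2 1>
target <0 0> ∈ {TSO,PSO}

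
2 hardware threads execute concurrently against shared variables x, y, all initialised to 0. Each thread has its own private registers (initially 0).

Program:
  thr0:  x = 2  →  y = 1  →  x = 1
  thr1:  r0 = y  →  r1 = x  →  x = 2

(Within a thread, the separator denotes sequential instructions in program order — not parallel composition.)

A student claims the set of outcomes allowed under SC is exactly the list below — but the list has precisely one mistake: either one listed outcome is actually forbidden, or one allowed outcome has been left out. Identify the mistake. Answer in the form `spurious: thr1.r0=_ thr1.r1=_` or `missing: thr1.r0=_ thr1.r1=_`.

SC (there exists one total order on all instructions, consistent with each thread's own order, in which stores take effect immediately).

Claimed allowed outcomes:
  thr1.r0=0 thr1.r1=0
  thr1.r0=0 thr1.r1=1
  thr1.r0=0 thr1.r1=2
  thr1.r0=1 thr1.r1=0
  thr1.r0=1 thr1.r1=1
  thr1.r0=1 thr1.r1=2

spurious: thr1.r0=1 thr1.r1=0

outcome vector order: (thr1.r0,thr1.r1)
SC (5): 0/0 0/1 0/2 1/1 1/2
claimed∖SC = {1/0}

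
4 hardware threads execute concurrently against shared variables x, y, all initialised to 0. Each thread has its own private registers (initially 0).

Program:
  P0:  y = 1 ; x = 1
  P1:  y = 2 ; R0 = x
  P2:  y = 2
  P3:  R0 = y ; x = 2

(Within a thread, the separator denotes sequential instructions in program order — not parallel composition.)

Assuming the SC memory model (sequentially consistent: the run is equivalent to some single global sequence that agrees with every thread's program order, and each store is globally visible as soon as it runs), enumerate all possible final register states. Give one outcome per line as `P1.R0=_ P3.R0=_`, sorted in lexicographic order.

outcome vector order: (P1.R0,P3.R0)
|SC outcomes| = 9

P1.R0=0 P3.R0=0
P1.R0=0 P3.R0=1
P1.R0=0 P3.R0=2
P1.R0=1 P3.R0=0
P1.R0=1 P3.R0=1
P1.R0=1 P3.R0=2
P1.R0=2 P3.R0=0
P1.R0=2 P3.R0=1
P1.R0=2 P3.R0=2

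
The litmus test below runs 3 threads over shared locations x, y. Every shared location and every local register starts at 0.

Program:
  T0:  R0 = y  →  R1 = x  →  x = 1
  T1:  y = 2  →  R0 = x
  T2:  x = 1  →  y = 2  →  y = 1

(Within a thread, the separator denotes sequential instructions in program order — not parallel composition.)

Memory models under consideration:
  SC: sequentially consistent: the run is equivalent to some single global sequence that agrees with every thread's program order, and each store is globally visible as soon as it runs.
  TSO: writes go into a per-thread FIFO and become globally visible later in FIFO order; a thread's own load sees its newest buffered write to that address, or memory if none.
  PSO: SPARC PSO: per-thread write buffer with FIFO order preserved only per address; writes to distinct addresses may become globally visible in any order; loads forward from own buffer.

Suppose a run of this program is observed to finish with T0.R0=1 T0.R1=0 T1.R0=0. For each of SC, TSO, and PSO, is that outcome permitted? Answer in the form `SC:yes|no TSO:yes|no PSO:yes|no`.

SC:no TSO:no PSO:yes

outcome vector order: (T0.R0,T0.R1,T1.R0)
SC (10): (0,0,0); (0,0,1); (0,1,0); (0,1,1); (1,1,0); (1,1,1); (2,0,0); (2,0,1); (2,1,0); (2,1,1)
TSO (10): (0,0,0); (0,0,1); (0,1,0); (0,1,1); (1,1,0); (1,1,1); (2,0,0); (2,0,1); (2,1,0); (2,1,1)
PSO (12): (0,0,0); (0,0,1); (0,1,0); (0,1,1); (1,0,0); (1,0,1); (1,1,0); (1,1,1); (2,0,0); (2,0,1); (2,1,0); (2,1,1)
target (1,0,0) ∈ {PSO}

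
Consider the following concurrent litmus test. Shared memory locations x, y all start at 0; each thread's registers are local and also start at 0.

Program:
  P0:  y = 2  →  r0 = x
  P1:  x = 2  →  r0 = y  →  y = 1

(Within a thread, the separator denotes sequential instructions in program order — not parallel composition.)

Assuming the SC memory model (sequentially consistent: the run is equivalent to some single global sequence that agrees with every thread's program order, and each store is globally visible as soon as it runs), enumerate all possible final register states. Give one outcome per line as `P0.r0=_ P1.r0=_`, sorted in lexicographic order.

outcome vector order: (P0.r0,P1.r0)
|SC outcomes| = 3

P0.r0=0 P1.r0=2
P0.r0=2 P1.r0=0
P0.r0=2 P1.r0=2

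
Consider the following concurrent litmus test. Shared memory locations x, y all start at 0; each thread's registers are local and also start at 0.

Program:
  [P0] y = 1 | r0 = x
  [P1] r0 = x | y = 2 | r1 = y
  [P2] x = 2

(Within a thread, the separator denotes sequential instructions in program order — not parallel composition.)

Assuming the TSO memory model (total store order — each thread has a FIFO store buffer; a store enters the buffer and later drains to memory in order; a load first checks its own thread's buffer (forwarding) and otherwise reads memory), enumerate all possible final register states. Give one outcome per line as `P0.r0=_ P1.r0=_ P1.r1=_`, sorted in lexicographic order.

P0.r0=0 P1.r0=0 P1.r1=1
P0.r0=0 P1.r0=0 P1.r1=2
P0.r0=0 P1.r0=2 P1.r1=1
P0.r0=0 P1.r0=2 P1.r1=2
P0.r0=2 P1.r0=0 P1.r1=1
P0.r0=2 P1.r0=0 P1.r1=2
P0.r0=2 P1.r0=2 P1.r1=1
P0.r0=2 P1.r0=2 P1.r1=2

outcome vector order: (P0.r0,P1.r0,P1.r1)
|TSO outcomes| = 8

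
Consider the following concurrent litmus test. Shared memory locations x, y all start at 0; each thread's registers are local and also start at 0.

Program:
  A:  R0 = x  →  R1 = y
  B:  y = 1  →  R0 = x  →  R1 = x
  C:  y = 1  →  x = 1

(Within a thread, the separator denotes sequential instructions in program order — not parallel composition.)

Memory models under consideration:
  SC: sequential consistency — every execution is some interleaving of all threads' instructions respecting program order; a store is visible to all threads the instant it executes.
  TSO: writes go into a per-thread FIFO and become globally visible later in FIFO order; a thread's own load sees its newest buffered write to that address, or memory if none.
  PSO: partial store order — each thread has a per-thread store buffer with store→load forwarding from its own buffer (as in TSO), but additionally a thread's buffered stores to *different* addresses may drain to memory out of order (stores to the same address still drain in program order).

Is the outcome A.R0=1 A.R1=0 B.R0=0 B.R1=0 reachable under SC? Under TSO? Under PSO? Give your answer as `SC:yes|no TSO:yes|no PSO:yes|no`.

outcome vector order: (A.R0,A.R1,B.R0,B.R1)
under SC → 0000, 0001, 0011, 0100, 0101, 0111, 1100, 1101, 1111
under TSO → 0000, 0001, 0011, 0100, 0101, 0111, 1100, 1101, 1111
under PSO → 0000, 0001, 0011, 0100, 0101, 0111, 1000, 1001, 1011, 1100, 1101, 1111
target 1000 ∈ {PSO}

SC:no TSO:no PSO:yes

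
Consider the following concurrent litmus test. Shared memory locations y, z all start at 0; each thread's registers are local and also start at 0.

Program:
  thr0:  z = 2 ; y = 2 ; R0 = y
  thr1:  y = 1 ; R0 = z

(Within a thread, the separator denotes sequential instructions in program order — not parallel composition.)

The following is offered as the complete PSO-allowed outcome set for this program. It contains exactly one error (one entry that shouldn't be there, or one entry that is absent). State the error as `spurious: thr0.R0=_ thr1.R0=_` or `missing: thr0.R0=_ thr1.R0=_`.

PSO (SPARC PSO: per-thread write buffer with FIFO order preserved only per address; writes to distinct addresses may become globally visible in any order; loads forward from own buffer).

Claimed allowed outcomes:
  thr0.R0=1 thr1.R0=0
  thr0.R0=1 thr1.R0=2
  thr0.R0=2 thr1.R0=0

missing: thr0.R0=2 thr1.R0=2

outcome vector order: (thr0.R0,thr1.R0)
[PSO] allowed = {<1 0>; <1 2>; <2 0>; <2 2>}
PSO∖claimed = {<2 2>}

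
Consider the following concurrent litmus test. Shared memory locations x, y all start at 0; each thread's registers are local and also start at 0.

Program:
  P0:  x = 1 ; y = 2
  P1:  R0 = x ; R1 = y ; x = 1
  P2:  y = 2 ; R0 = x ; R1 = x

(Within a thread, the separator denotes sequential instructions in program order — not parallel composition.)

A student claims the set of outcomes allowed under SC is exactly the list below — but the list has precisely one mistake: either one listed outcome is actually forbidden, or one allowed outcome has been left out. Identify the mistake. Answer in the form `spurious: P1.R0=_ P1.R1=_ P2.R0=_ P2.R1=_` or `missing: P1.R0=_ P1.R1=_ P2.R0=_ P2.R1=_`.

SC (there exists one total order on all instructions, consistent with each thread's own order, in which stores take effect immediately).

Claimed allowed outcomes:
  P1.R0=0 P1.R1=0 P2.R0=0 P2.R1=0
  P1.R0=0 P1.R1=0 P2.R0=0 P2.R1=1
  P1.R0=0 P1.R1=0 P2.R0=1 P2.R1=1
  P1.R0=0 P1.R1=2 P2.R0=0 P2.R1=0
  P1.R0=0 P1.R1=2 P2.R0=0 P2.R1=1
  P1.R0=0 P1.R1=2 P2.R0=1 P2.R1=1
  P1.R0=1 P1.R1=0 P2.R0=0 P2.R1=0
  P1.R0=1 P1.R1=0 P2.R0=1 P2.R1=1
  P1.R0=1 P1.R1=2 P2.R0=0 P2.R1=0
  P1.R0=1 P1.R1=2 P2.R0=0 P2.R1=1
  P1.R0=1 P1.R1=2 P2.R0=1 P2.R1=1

outcome vector order: (P1.R0,P1.R1,P2.R0,P2.R1)
[SC] allowed = {<0 0 0 0>; <0 0 0 1>; <0 0 1 1>; <0 2 0 0>; <0 2 0 1>; <0 2 1 1>; <1 0 1 1>; <1 2 0 0>; <1 2 0 1>; <1 2 1 1>}
claimed∖SC = {<1 0 0 0>}

spurious: P1.R0=1 P1.R1=0 P2.R0=0 P2.R1=0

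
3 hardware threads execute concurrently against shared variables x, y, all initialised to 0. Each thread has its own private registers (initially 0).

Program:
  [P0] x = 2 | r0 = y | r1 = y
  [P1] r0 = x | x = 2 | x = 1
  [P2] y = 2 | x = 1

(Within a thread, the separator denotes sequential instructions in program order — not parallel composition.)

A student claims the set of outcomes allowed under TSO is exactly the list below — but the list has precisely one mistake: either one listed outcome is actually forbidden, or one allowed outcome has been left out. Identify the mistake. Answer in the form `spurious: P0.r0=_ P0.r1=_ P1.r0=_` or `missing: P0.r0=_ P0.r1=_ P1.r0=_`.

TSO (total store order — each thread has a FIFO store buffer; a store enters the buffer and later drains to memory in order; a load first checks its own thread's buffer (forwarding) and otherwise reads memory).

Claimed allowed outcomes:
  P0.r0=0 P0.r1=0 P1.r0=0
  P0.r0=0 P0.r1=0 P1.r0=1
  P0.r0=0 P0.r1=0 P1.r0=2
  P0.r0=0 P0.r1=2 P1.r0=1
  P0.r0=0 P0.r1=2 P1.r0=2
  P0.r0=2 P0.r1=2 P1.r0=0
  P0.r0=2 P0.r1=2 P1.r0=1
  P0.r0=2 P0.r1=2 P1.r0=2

outcome vector order: (P0.r0,P0.r1,P1.r0)
under TSO → (0,0,0) (0,0,1) (0,0,2) (0,2,0) (0,2,1) (0,2,2) (2,2,0) (2,2,1) (2,2,2)
TSO∖claimed = {(0,2,0)}

missing: P0.r0=0 P0.r1=2 P1.r0=0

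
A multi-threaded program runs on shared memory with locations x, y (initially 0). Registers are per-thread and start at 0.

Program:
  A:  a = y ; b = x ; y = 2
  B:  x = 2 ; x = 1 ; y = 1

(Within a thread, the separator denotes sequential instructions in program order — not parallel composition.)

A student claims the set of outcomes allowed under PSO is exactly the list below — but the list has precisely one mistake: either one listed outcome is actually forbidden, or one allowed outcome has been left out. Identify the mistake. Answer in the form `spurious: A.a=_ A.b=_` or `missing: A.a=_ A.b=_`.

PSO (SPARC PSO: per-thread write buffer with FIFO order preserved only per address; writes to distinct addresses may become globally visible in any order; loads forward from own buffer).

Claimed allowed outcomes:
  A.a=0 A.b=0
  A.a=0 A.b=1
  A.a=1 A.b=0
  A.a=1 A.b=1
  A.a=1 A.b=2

outcome vector order: (A.a,A.b)
PSO: 6 outcomes — {0/0, 0/1, 0/2, 1/0, 1/1, 1/2}
PSO∖claimed = {0/2}

missing: A.a=0 A.b=2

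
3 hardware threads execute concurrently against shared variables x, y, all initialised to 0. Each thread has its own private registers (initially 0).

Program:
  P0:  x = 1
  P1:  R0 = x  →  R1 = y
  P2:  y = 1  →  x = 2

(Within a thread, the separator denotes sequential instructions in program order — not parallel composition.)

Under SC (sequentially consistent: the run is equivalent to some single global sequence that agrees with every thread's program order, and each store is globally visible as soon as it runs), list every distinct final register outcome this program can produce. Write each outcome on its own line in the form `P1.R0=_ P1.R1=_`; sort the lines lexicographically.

outcome vector order: (P1.R0,P1.R1)
|SC outcomes| = 5

P1.R0=0 P1.R1=0
P1.R0=0 P1.R1=1
P1.R0=1 P1.R1=0
P1.R0=1 P1.R1=1
P1.R0=2 P1.R1=1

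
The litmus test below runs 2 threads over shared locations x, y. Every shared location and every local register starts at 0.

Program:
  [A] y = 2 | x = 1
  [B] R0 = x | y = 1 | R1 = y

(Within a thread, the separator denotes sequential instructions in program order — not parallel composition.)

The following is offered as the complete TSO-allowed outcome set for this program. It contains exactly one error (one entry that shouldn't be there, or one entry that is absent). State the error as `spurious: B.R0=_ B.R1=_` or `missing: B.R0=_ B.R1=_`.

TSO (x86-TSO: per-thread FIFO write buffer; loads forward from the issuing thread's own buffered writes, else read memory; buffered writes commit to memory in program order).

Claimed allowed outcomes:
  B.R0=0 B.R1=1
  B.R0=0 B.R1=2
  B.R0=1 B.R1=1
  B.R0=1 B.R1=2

outcome vector order: (B.R0,B.R1)
under TSO → 01, 02, 11
claimed∖TSO = {12}

spurious: B.R0=1 B.R1=2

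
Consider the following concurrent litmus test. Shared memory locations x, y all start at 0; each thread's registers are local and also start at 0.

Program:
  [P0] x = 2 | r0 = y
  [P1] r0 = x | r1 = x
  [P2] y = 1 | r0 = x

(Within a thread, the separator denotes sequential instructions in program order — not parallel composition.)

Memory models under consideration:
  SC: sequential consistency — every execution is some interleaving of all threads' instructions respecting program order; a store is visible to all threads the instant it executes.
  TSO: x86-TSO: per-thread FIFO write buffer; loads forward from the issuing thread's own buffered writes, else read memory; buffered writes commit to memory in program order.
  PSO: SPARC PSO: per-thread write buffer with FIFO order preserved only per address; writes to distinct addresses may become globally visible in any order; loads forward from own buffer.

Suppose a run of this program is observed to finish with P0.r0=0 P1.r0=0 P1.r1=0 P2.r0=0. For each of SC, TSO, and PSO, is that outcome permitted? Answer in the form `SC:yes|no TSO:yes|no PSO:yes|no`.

SC:no TSO:yes PSO:yes

outcome vector order: (P0.r0,P1.r0,P1.r1,P2.r0)
[SC] allowed = {(0,0,0,2) (0,0,2,2) (0,2,2,2) (1,0,0,0) (1,0,0,2) (1,0,2,0) (1,0,2,2) (1,2,2,0) (1,2,2,2)}
[TSO] allowed = {(0,0,0,0) (0,0,0,2) (0,0,2,0) (0,0,2,2) (0,2,2,0) (0,2,2,2) (1,0,0,0) (1,0,0,2) (1,0,2,0) (1,0,2,2) (1,2,2,0) (1,2,2,2)}
[PSO] allowed = {(0,0,0,0) (0,0,0,2) (0,0,2,0) (0,0,2,2) (0,2,2,0) (0,2,2,2) (1,0,0,0) (1,0,0,2) (1,0,2,0) (1,0,2,2) (1,2,2,0) (1,2,2,2)}
target (0,0,0,0) ∈ {TSO,PSO}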